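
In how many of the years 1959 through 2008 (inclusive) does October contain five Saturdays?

October has 31 days; it has five Saturdays when Saturday falls among the first (month-length − 28) days — i.e. when October 1 is one of Saturday/Friday/Thursday.
October 1 by year: 1959:Thu✓ 1960:Sat✓ 1961:Sun 1962:Mon 1963:Tue 1964:Thu✓ 1965:Fri✓ 1966:Sat✓ 1967:Sun 1968:Tue 1969:Wed 1970:Thu✓ 1971:Fri✓ 1972:Sun 1973:Mon …(20 more)… 1994:Sat✓ 1995:Sun 1996:Tue 1997:Wed 1998:Thu✓ 1999:Fri✓ 2000:Sun 2001:Mon 2002:Tue 2003:Wed 2004:Fri✓ 2005:Sat✓ 2006:Sun 2007:Mon 2008:Wed
Years with five Saturdays: 1959, 1960, 1964, 1965, 1966, 1970, 1971, 1976, 1977, 1981, 1982, 1983, 1987, 1988, 1992, 1993, 1994, 1998, 1999, 2004, 2005 → 21.

21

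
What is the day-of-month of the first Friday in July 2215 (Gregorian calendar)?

7

July 1, 2215 is a Saturday, so the first Friday is the 7th.
The first Friday is 7 + 0 = 7.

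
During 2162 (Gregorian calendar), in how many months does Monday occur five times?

4

A month of length L has five Mondays iff its first Monday is on day ≤ L−28 (so day 1–3 in a 31-day month, 1–2 in a 30-day month, day 1 in a leap February).
Checking each month of 2162: Jan starts Fri (31d); Feb starts Mon (28d); Mar starts Mon (31d) ✓; Apr starts Thu (30d); May starts Sat (31d) ✓; Jun starts Tue (30d); Jul starts Thu (31d); Aug starts Sun (31d) ✓; Sep starts Wed (30d); Oct starts Fri (31d); Nov starts Mon (30d) ✓; Dec starts Wed (31d).
Five-Monday months: March, May, August, November → 4.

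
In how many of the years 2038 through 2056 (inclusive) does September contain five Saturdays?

September has 30 days; it has five Saturdays when Saturday falls among the first (month-length − 28) days — i.e. when September 1 is one of Saturday/Friday.
September 1 by year: 2038:Wed 2039:Thu 2040:Sat✓ 2041:Sun 2042:Mon 2043:Tue 2044:Thu 2045:Fri✓ 2046:Sat✓ 2047:Sun 2048:Tue 2049:Wed 2050:Thu 2051:Fri✓ 2052:Sun 2053:Mon 2054:Tue 2055:Wed 2056:Fri✓
Years with five Saturdays: 2040, 2045, 2046, 2051, 2056 → 5.

5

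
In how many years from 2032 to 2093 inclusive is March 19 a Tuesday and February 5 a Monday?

Check each year's weekday for March 19 and February 5:
  2032: Fri/Thu  2033: Sat/Sat  2034: Sun/Sun  2035: Mon/Mon  2036: Wed/Tue  2037: Thu/Thu  2038: Fri/Fri  2039: Sat/Sat  2040: Mon/Sun  2041: Tue/Tue  2042: Wed/Wed  2043: Thu/Thu  2044: Sat/Fri  2045: Sun/Sun  …(34 more)…  2080: Tue/Mon ✓  2081: Wed/Wed  2082: Thu/Thu  2083: Fri/Fri  2084: Sun/Sat  2085: Mon/Mon  2086: Tue/Tue  2087: Wed/Wed  2088: Fri/Thu  2089: Sat/Sat  2090: Sun/Sun  2091: Mon/Mon  2092: Wed/Tue  2093: Thu/Thu
Both conditions hold in: 2052, 2080 — 2.

2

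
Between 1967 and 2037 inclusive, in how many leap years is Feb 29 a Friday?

Leap years in 1967–2037: 18 of them.
Feb 29 weekday advances by 5 (mod 7) from one leap year to the next four years later (or differs when a century non-leap intervenes).
Leap-day weekdays: 1968:Thu 1972:Tue 1976:Sun 1980:Fri✓ 1984:Wed 1988:Mon 1992:Sat 1996:Thu 2000:Tue 2004:Sun 2008:Fri✓ 2012:Wed 2016:Mon 2020:Sat 2024:Thu 2028:Tue 2032:Sun 2036:Fri✓
Friday: 1980, 2008, 2036 → 3.

3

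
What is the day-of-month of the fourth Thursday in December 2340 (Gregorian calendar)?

26

December 1, 2340 is a Sunday, so the first Thursday is the 5th.
The fourth Thursday is 5 + 21 = 26.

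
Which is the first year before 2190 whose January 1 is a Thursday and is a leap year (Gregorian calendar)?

2184

Jan 1 advances by 2 weekdays after a leap year and by 1 after a common year.
2190: Jan 1 is Friday.
2189: Thursday
2188: Tuesday (leap)
2187: Monday
2186: Sunday
2185: Saturday
2184: Thursday (leap)
2184 begins on a Thursday and is a leap year.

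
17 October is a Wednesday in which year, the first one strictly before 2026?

From one year to the next, a fixed date's weekday advances by 1, or by 2 when a Feb 29 lies between the two dates.
2026: October 17 is Saturday.
2025: Friday (−1)
2024: Thursday (−1)
2023: Tuesday (−2)
2022: Monday (−1)
2021: Sunday (−1)
2020: Saturday (−1)
2019: Thursday (−2)
2018: Wednesday (−1)
17 October falls on a Wednesday in 2018.

2018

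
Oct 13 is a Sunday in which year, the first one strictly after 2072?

From one year to the next, a fixed date's weekday advances by 1, or by 2 when a Feb 29 lies between the two dates.
2072: October 13 is Thursday.
2073: Friday (+1)
2074: Saturday (+1)
2075: Sunday (+1)
Oct 13 falls on a Sunday in 2075.

2075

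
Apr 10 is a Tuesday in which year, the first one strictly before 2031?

From one year to the next, a fixed date's weekday advances by 1, or by 2 when a Feb 29 lies between the two dates.
2031: April 10 is Thursday.
2030: Wednesday (−1)
2029: Tuesday (−1)
Apr 10 falls on a Tuesday in 2029.

2029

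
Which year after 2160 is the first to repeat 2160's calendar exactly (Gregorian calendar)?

2188

Two years share a calendar iff Jan 1 falls on the same weekday and both are leap or both are common. 2160: Jan 1 is Tuesday, leap year.
2161: Jan 1 Thursday, common
2162: Jan 1 Friday, common
2163: Jan 1 Saturday, common
2164: Jan 1 Sunday, leap
2165: Jan 1 Tuesday, common
2166: Jan 1 Wednesday, common
2167: Jan 1 Thursday, common
2168: Jan 1 Friday, leap
2169: Jan 1 Sunday, common
2170: Jan 1 Monday, common
2171: Jan 1 Tuesday, common
2172: Jan 1 Wednesday, leap
2173: Jan 1 Friday, common
2174: Jan 1 Saturday, common
2175: Jan 1 Sunday, common
2176: Jan 1 Monday, leap
2177: Jan 1 Wednesday, common
2178: Jan 1 Thursday, common
2179: Jan 1 Friday, common
2180: Jan 1 Saturday, leap
2181: Jan 1 Monday, common
2182: Jan 1 Tuesday, common
2183: Jan 1 Wednesday, common
2184: Jan 1 Thursday, leap
2185: Jan 1 Saturday, common
2186: Jan 1 Sunday, common
2187: Jan 1 Monday, common
2188: Jan 1 Tuesday, leap
2188 matches on both conditions.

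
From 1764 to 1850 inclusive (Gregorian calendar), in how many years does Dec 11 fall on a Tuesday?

13

Track Dec 11's weekday year by year (advancing +1, or +2 across a Feb 29):
  1764: Tue ✓  1765: Wed (+1)  1766: Thu (+1)  1767: Fri (+1)  1768: Sun (+2)
  1769: Mon (+1)  1770: Tue (+1) ✓  1771: Wed (+1)  1772: Fri (+2)  1773: Sat (+1)
  1774: Sun (+1)  1775: Mon (+1)  1776: Wed (+2)  1777: Thu (+1)  … (59 more years) …
  1837: Mon (+1)  1838: Tue (+1) ✓  1839: Wed (+1)  1840: Fri (+2)  1841: Sat (+1)
  1842: Sun (+1)  1843: Mon (+1)  1844: Wed (+2)  1845: Thu (+1)  1846: Fri (+1)
  1847: Sat (+1)  1848: Mon (+2)  1849: Tue (+1) ✓  1850: Wed (+1)
Tuesday years: 1764, 1770, 1781, 1787, 1792, 1798, 1804, 1810, 1821, 1827, 1832, 1838, 1849 — 13 in total.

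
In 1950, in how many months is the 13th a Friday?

2

Check the 13th of each month of 1950: Jan 13: Fri, Feb 13: Mon, Mar 13: Mon, Apr 13: Thu, May 13: Sat, Jun 13: Tue, Jul 13: Thu, Aug 13: Sun, Sep 13: Wed, Oct 13: Fri, Nov 13: Mon, Dec 13: Wed.
Friday occurs in January, October — 2 months.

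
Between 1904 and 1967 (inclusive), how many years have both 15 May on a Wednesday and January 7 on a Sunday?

Check each year's weekday for 15 May and January 7:
  1904: Sun/Thu  1905: Mon/Sat  1906: Tue/Sun  1907: Wed/Mon  1908: Fri/Tue  1909: Sat/Thu  1910: Sun/Fri  1911: Mon/Sat  1912: Wed/Sun ✓  1913: Thu/Tue  1914: Fri/Wed  1915: Sat/Thu  1916: Mon/Fri  1917: Tue/Sun  …(36 more)…  1954: Sat/Thu  1955: Sun/Fri  1956: Tue/Sat  1957: Wed/Mon  1958: Thu/Tue  1959: Fri/Wed  1960: Sun/Thu  1961: Mon/Sat  1962: Tue/Sun  1963: Wed/Mon  1964: Fri/Tue  1965: Sat/Thu  1966: Sun/Fri  1967: Mon/Sat
Both conditions hold in: 1912, 1940 — 2.

2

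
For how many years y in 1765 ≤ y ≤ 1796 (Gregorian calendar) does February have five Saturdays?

1

February has 28 days (29 in leap years); it has five Saturdays when Saturday falls among the first (month-length − 28) days — i.e. when February 1 is Saturday in a leap year (never in a common year).
February 1 by year: 1765:Fri 1766:Sat 1767:Sun 1768:Mon 1769:Wed 1770:Thu 1771:Fri 1772:Sat✓ 1773:Mon 1774:Tue 1775:Wed 1776:Thu 1777:Sat 1778:Sun 1779:Mon 1780:Tue 1781:Thu 1782:Fri 1783:Sat 1784:Sun 1785:Tue 1786:Wed 1787:Thu 1788:Fri 1789:Sun 1790:Mon 1791:Tue 1792:Wed 1793:Fri 1794:Sat 1795:Sun 1796:Mon
Years with five Saturdays: 1772 → 1.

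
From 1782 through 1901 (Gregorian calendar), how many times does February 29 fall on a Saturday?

Leap years in 1782–1901: 28 of them.
Feb 29 weekday advances by 5 (mod 7) from one leap year to the next four years later (or differs when a century non-leap intervenes).
Leap-day weekdays: 1784:Sun 1788:Fri 1792:Wed 1796:Mon 1804:Wed 1808:Mon 1812:Sat✓ 1816:Thu 1820:Tue 1824:Sun 1828:Fri 1832:Wed 1836:Mon 1840:Sat✓ 1844:Thu 1848:Tue 1852:Sun 1856:Fri 1860:Wed 1864:Mon 1868:Sat✓ 1872:Thu 1876:Tue 1880:Sun 1884:Fri 1888:Wed 1892:Mon 1896:Sat✓
Saturday: 1812, 1840, 1868, 1896 → 4.

4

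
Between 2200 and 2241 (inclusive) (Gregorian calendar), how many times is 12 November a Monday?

6

Track 12 November's weekday year by year (advancing +1, or +2 across a Feb 29):
  2200: Wed  2201: Thu (+1)  2202: Fri (+1)  2203: Sat (+1)  2204: Mon (+2) ✓
  2205: Tue (+1)  2206: Wed (+1)  2207: Thu (+1)  2208: Sat (+2)  2209: Sun (+1)
  2210: Mon (+1) ✓  2211: Tue (+1)  2212: Thu (+2)  2213: Fri (+1)  … (14 more years) …
  2228: Wed (+2)  2229: Thu (+1)  2230: Fri (+1)  2231: Sat (+1)  2232: Mon (+2) ✓
  2233: Tue (+1)  2234: Wed (+1)  2235: Thu (+1)  2236: Sat (+2)  2237: Sun (+1)
  2238: Mon (+1) ✓  2239: Tue (+1)  2240: Thu (+2)  2241: Fri (+1)
Monday years: 2204, 2210, 2221, 2227, 2232, 2238 — 6 in total.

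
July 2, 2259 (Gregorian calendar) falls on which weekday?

January 1, 2259 is a Saturday.
July 2 is day 183 of the year, i.e. 182 days after Jan 1.
182 mod 7 = 0, so advance 0 weekdays from Saturday: Saturday.

Saturday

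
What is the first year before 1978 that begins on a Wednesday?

Jan 1 advances by 2 weekdays after a leap year and by 1 after a common year.
1978: Jan 1 is Sunday.
1977: Saturday
1976: Thursday (leap)
1975: Wednesday
1975 begins on a Wednesday

1975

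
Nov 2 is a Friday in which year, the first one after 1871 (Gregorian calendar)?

1877

From one year to the next, a fixed date's weekday advances by 1, or by 2 when a Feb 29 lies between the two dates.
1871: November 2 is Thursday.
1872: Saturday (+2)
1873: Sunday (+1)
1874: Monday (+1)
1875: Tuesday (+1)
1876: Thursday (+2)
1877: Friday (+1)
Nov 2 falls on a Friday in 1877.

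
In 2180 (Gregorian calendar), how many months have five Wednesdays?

4

A month of length L has five Wednesdays iff its first Wednesday is on day ≤ L−28 (so day 1–3 in a 31-day month, 1–2 in a 30-day month, day 1 in a leap February).
Checking each month of 2180: Jan starts Sat (31d); Feb starts Tue (29d); Mar starts Wed (31d) ✓; Apr starts Sat (30d); May starts Mon (31d) ✓; Jun starts Thu (30d); Jul starts Sat (31d); Aug starts Tue (31d) ✓; Sep starts Fri (30d); Oct starts Sun (31d); Nov starts Wed (30d) ✓; Dec starts Fri (31d).
Five-Wednesday months: March, May, August, November → 4.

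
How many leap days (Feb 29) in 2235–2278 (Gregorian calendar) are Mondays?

Leap years in 2235–2278: 11 of them.
Feb 29 weekday advances by 5 (mod 7) from one leap year to the next four years later (or differs when a century non-leap intervenes).
Leap-day weekdays: 2236:Mon✓ 2240:Sat 2244:Thu 2248:Tue 2252:Sun 2256:Fri 2260:Wed 2264:Mon✓ 2268:Sat 2272:Thu 2276:Tue
Monday: 2236, 2264 → 2.

2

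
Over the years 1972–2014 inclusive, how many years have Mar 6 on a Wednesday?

Track Mar 6's weekday year by year (advancing +1, or +2 across a Feb 29):
  1972: Mon  1973: Tue (+1)  1974: Wed (+1) ✓  1975: Thu (+1)  1976: Sat (+2)
  1977: Sun (+1)  1978: Mon (+1)  1979: Tue (+1)  1980: Thu (+2)  1981: Fri (+1)
  1982: Sat (+1)  1983: Sun (+1)  1984: Tue (+2)  1985: Wed (+1) ✓  … (15 more years) …
  2001: Tue (+1)  2002: Wed (+1) ✓  2003: Thu (+1)  2004: Sat (+2)  2005: Sun (+1)
  2006: Mon (+1)  2007: Tue (+1)  2008: Thu (+2)  2009: Fri (+1)  2010: Sat (+1)
  2011: Sun (+1)  2012: Tue (+2)  2013: Wed (+1) ✓  2014: Thu (+1)
Wednesday years: 1974, 1985, 1991, 1996, 2002, 2013 — 6 in total.

6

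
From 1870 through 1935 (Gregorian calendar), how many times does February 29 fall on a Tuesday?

2

Leap years in 1870–1935: 15 of them.
Feb 29 weekday advances by 5 (mod 7) from one leap year to the next four years later (or differs when a century non-leap intervenes).
Leap-day weekdays: 1872:Thu 1876:Tue✓ 1880:Sun 1884:Fri 1888:Wed 1892:Mon 1896:Sat 1904:Mon 1908:Sat 1912:Thu 1916:Tue✓ 1920:Sun 1924:Fri 1928:Wed 1932:Mon
Tuesday: 1876, 1916 → 2.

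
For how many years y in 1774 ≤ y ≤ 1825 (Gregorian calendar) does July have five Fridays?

July has 31 days; it has five Fridays when Friday falls among the first (month-length − 28) days — i.e. when July 1 is one of Friday/Thursday/Wednesday.
July 1 by year: 1774:Fri✓ 1775:Sat 1776:Mon 1777:Tue 1778:Wed✓ 1779:Thu✓ 1780:Sat 1781:Sun 1782:Mon 1783:Tue 1784:Thu✓ 1785:Fri✓ 1786:Sat 1787:Sun 1788:Tue …(22 more)… 1811:Mon 1812:Wed✓ 1813:Thu✓ 1814:Fri✓ 1815:Sat 1816:Mon 1817:Tue 1818:Wed✓ 1819:Thu✓ 1820:Sat 1821:Sun 1822:Mon 1823:Tue 1824:Thu✓ 1825:Fri✓
Years with five Fridays: 1774, 1778, 1779, 1784, 1785, 1789, 1790, 1791, 1795, 1796, 1801, 1802, 1803, 1807, 1808, 1812, 1813, 1814, 1818, 1819, 1824, 1825 → 22.

22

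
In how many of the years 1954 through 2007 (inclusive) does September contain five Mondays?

15

September has 30 days; it has five Mondays when Monday falls among the first (month-length − 28) days — i.e. when September 1 is one of Monday/Sunday.
September 1 by year: 1954:Wed 1955:Thu 1956:Sat 1957:Sun✓ 1958:Mon✓ 1959:Tue 1960:Thu 1961:Fri 1962:Sat 1963:Sun✓ 1964:Tue 1965:Wed 1966:Thu 1967:Fri 1968:Sun✓ …(24 more)… 1993:Wed 1994:Thu 1995:Fri 1996:Sun✓ 1997:Mon✓ 1998:Tue 1999:Wed 2000:Fri 2001:Sat 2002:Sun✓ 2003:Mon✓ 2004:Wed 2005:Thu 2006:Fri 2007:Sat
Years with five Mondays: 1957, 1958, 1963, 1968, 1969, 1974, 1975, 1980, 1985, 1986, 1991, 1996, 1997, 2002, 2003 → 15.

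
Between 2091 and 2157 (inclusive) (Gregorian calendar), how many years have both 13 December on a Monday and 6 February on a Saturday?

8

Check each year's weekday for 13 December and 6 February:
  2091: Thu/Tue  2092: Sat/Wed  2093: Sun/Fri  2094: Mon/Sat ✓  2095: Tue/Sun  2096: Thu/Mon  2097: Fri/Wed  2098: Sat/Thu  2099: Sun/Fri  2100: Mon/Sat ✓  2101: Tue/Sun  2102: Wed/Mon  2103: Thu/Tue  2104: Sat/Wed  …(39 more)…  2144: Sun/Thu  2145: Mon/Sat ✓  2146: Tue/Sun  2147: Wed/Mon  2148: Fri/Tue  2149: Sat/Thu  2150: Sun/Fri  2151: Mon/Sat ✓  2152: Wed/Sun  2153: Thu/Tue  2154: Fri/Wed  2155: Sat/Thu  2156: Mon/Fri  2157: Tue/Sun
Both conditions hold in: 2094, 2100, 2106, 2117, 2123, 2134, 2145, 2151 — 8.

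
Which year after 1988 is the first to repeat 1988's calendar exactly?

2016

Two years share a calendar iff Jan 1 falls on the same weekday and both are leap or both are common. 1988: Jan 1 is Friday, leap year.
1989: Jan 1 Sunday, common
1990: Jan 1 Monday, common
1991: Jan 1 Tuesday, common
1992: Jan 1 Wednesday, leap
1993: Jan 1 Friday, common
1994: Jan 1 Saturday, common
1995: Jan 1 Sunday, common
1996: Jan 1 Monday, leap
1997: Jan 1 Wednesday, common
1998: Jan 1 Thursday, common
1999: Jan 1 Friday, common
2000: Jan 1 Saturday, leap
2001: Jan 1 Monday, common
2002: Jan 1 Tuesday, common
2003: Jan 1 Wednesday, common
2004: Jan 1 Thursday, leap
2005: Jan 1 Saturday, common
2006: Jan 1 Sunday, common
2007: Jan 1 Monday, common
2008: Jan 1 Tuesday, leap
2009: Jan 1 Thursday, common
2010: Jan 1 Friday, common
2011: Jan 1 Saturday, common
2012: Jan 1 Sunday, leap
2013: Jan 1 Tuesday, common
2014: Jan 1 Wednesday, common
2015: Jan 1 Thursday, common
2016: Jan 1 Friday, leap
2016 matches on both conditions.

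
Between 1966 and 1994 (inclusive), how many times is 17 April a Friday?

4

Track 17 April's weekday year by year (advancing +1, or +2 across a Feb 29):
  1966: Sun  1967: Mon (+1)  1968: Wed (+2)  1969: Thu (+1)  1970: Fri (+1) ✓
  1971: Sat (+1)  1972: Mon (+2)  1973: Tue (+1)  1974: Wed (+1)  1975: Thu (+1)
  1976: Sat (+2)  1977: Sun (+1)  1978: Mon (+1)  1979: Tue (+1)  1980: Thu (+2)
  1981: Fri (+1) ✓  1982: Sat (+1)  1983: Sun (+1)  1984: Tue (+2)  1985: Wed (+1)
  1986: Thu (+1)  1987: Fri (+1) ✓  1988: Sun (+2)  1989: Mon (+1)  1990: Tue (+1)
  1991: Wed (+1)  1992: Fri (+2) ✓  1993: Sat (+1)  1994: Sun (+1)
Friday years: 1970, 1981, 1987, 1992 — 4 in total.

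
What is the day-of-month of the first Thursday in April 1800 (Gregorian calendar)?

April 1, 1800 is a Tuesday, so the first Thursday is the 3rd.
The first Thursday is 3 + 0 = 3.

3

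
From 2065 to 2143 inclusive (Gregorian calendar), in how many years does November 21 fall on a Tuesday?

Track November 21's weekday year by year (advancing +1, or +2 across a Feb 29):
  2065: Sat  2066: Sun (+1)  2067: Mon (+1)  2068: Wed (+2)  2069: Thu (+1)
  2070: Fri (+1)  2071: Sat (+1)  2072: Mon (+2)  2073: Tue (+1) ✓  2074: Wed (+1)
  2075: Thu (+1)  2076: Sat (+2)  2077: Sun (+1)  2078: Mon (+1)  … (51 more years) …
  2130: Tue (+1) ✓  2131: Wed (+1)  2132: Fri (+2)  2133: Sat (+1)  2134: Sun (+1)
  2135: Mon (+1)  2136: Wed (+2)  2137: Thu (+1)  2138: Fri (+1)  2139: Sat (+1)
  2140: Mon (+2)  2141: Tue (+1) ✓  2142: Wed (+1)  2143: Thu (+1)
Tuesday years: 2073, 2079, 2084, 2090, 2102, 2113, 2119, 2124, 2130, 2141 — 10 in total.

10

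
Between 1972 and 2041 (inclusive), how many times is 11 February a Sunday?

Track 11 February's weekday year by year (advancing +1, or +2 across a Feb 29):
  1972: Fri  1973: Sun (+2) ✓  1974: Mon (+1)  1975: Tue (+1)  1976: Wed (+1)
  1977: Fri (+2)  1978: Sat (+1)  1979: Sun (+1) ✓  1980: Mon (+1)  1981: Wed (+2)
  1982: Thu (+1)  1983: Fri (+1)  1984: Sat (+1)  1985: Mon (+2)  … (42 more years) …
  2028: Fri (+1)  2029: Sun (+2) ✓  2030: Mon (+1)  2031: Tue (+1)  2032: Wed (+1)
  2033: Fri (+2)  2034: Sat (+1)  2035: Sun (+1) ✓  2036: Mon (+1)  2037: Wed (+2)
  2038: Thu (+1)  2039: Fri (+1)  2040: Sat (+1)  2041: Mon (+2)
Sunday years: 1973, 1979, 1990, 1996, 2001, 2007, 2018, 2024, 2029, 2035 — 10 in total.

10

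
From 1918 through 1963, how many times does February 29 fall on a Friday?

2

Leap years in 1918–1963: 11 of them.
Feb 29 weekday advances by 5 (mod 7) from one leap year to the next four years later (or differs when a century non-leap intervenes).
Leap-day weekdays: 1920:Sun 1924:Fri✓ 1928:Wed 1932:Mon 1936:Sat 1940:Thu 1944:Tue 1948:Sun 1952:Fri✓ 1956:Wed 1960:Mon
Friday: 1924, 1952 → 2.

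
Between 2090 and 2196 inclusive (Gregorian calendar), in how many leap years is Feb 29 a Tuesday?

3

Leap years in 2090–2196: 26 of them.
Feb 29 weekday advances by 5 (mod 7) from one leap year to the next four years later (or differs when a century non-leap intervenes).
Leap-day weekdays: 2092:Fri 2096:Wed 2104:Fri 2108:Wed 2112:Mon 2116:Sat 2120:Thu 2124:Tue✓ 2128:Sun 2132:Fri 2136:Wed 2140:Mon 2144:Sat 2148:Thu 2152:Tue✓ 2156:Sun 2160:Fri 2164:Wed 2168:Mon 2172:Sat 2176:Thu 2180:Tue✓ 2184:Sun 2188:Fri 2192:Wed 2196:Mon
Tuesday: 2124, 2152, 2180 → 3.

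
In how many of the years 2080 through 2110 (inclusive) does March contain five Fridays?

12

March has 31 days; it has five Fridays when Friday falls among the first (month-length − 28) days — i.e. when March 1 is one of Friday/Thursday/Wednesday.
March 1 by year: 2080:Fri✓ 2081:Sat 2082:Sun 2083:Mon 2084:Wed✓ 2085:Thu✓ 2086:Fri✓ 2087:Sat 2088:Mon 2089:Tue 2090:Wed✓ 2091:Thu✓ 2092:Sat 2093:Sun 2094:Mon 2095:Tue 2096:Thu✓ 2097:Fri✓ 2098:Sat 2099:Sun 2100:Mon 2101:Tue 2102:Wed✓ 2103:Thu✓ 2104:Sat 2105:Sun 2106:Mon 2107:Tue 2108:Thu✓ 2109:Fri✓ 2110:Sat
Years with five Fridays: 2080, 2084, 2085, 2086, 2090, 2091, 2096, 2097, 2102, 2103, 2108, 2109 → 12.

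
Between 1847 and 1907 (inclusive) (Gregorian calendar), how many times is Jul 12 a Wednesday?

9

Track Jul 12's weekday year by year (advancing +1, or +2 across a Feb 29):
  1847: Mon  1848: Wed (+2) ✓  1849: Thu (+1)  1850: Fri (+1)  1851: Sat (+1)
  1852: Mon (+2)  1853: Tue (+1)  1854: Wed (+1) ✓  1855: Thu (+1)  1856: Sat (+2)
  1857: Sun (+1)  1858: Mon (+1)  1859: Tue (+1)  1860: Thu (+2)  … (33 more years) …
  1894: Thu (+1)  1895: Fri (+1)  1896: Sun (+2)  1897: Mon (+1)  1898: Tue (+1)
  1899: Wed (+1) ✓  1900: Thu (+1)  1901: Fri (+1)  1902: Sat (+1)  1903: Sun (+1)
  1904: Tue (+2)  1905: Wed (+1) ✓  1906: Thu (+1)  1907: Fri (+1)
Wednesday years: 1848, 1854, 1865, 1871, 1876, 1882, 1893, 1899, 1905 — 9 in total.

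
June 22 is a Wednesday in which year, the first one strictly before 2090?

From one year to the next, a fixed date's weekday advances by 1, or by 2 when a Feb 29 lies between the two dates.
2090: June 22 is Thursday.
2089: Wednesday (−1)
June 22 falls on a Wednesday in 2089.

2089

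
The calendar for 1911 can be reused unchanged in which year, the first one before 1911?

Two years share a calendar iff Jan 1 falls on the same weekday and both are leap or both are common. 1911: Jan 1 is Sunday, common year.
1910: Jan 1 Saturday, common
1909: Jan 1 Friday, common
1908: Jan 1 Wednesday, leap
1907: Jan 1 Tuesday, common
1906: Jan 1 Monday, common
1905: Jan 1 Sunday, common
1905 matches on both conditions.

1905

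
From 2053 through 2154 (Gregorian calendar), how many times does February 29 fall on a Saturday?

3

Leap years in 2053–2154: 24 of them.
Feb 29 weekday advances by 5 (mod 7) from one leap year to the next four years later (or differs when a century non-leap intervenes).
Leap-day weekdays: 2056:Tue 2060:Sun 2064:Fri 2068:Wed 2072:Mon 2076:Sat✓ 2080:Thu 2084:Tue 2088:Sun 2092:Fri 2096:Wed 2104:Fri 2108:Wed 2112:Mon 2116:Sat✓ 2120:Thu 2124:Tue 2128:Sun 2132:Fri 2136:Wed 2140:Mon 2144:Sat✓ 2148:Thu 2152:Tue
Saturday: 2076, 2116, 2144 → 3.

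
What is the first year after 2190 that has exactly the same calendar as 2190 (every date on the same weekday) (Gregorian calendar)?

Two years share a calendar iff Jan 1 falls on the same weekday and both are leap or both are common. 2190: Jan 1 is Friday, common year.
2191: Jan 1 Saturday, common
2192: Jan 1 Sunday, leap
2193: Jan 1 Tuesday, common
2194: Jan 1 Wednesday, common
2195: Jan 1 Thursday, common
2196: Jan 1 Friday, leap
2197: Jan 1 Sunday, common
2198: Jan 1 Monday, common
2199: Jan 1 Tuesday, common
2200: Jan 1 Wednesday, common
2201: Jan 1 Thursday, common
2202: Jan 1 Friday, common
2202 matches on both conditions.

2202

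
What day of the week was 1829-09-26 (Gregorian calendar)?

January 1, 1829 is a Thursday.
September 26 is day 269 of the year, i.e. 268 days after Jan 1.
268 mod 7 = 2, so advance 2 weekdays from Thursday: Saturday.

Saturday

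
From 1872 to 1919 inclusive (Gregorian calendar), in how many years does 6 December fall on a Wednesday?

7

Track 6 December's weekday year by year (advancing +1, or +2 across a Feb 29):
  1872: Fri  1873: Sat (+1)  1874: Sun (+1)  1875: Mon (+1)  1876: Wed (+2) ✓
  1877: Thu (+1)  1878: Fri (+1)  1879: Sat (+1)  1880: Mon (+2)  1881: Tue (+1)
  1882: Wed (+1) ✓  1883: Thu (+1)  1884: Sat (+2)  1885: Sun (+1)  … (20 more years) …
  1906: Thu (+1)  1907: Fri (+1)  1908: Sun (+2)  1909: Mon (+1)  1910: Tue (+1)
  1911: Wed (+1) ✓  1912: Fri (+2)  1913: Sat (+1)  1914: Sun (+1)  1915: Mon (+1)
  1916: Wed (+2) ✓  1917: Thu (+1)  1918: Fri (+1)  1919: Sat (+1)
Wednesday years: 1876, 1882, 1893, 1899, 1905, 1911, 1916 — 7 in total.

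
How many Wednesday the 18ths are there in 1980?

Check the 18th of each month of 1980: Jan 18: Fri, Feb 18: Mon, Mar 18: Tue, Apr 18: Fri, May 18: Sun, Jun 18: Wed, Jul 18: Fri, Aug 18: Mon, Sep 18: Thu, Oct 18: Sat, Nov 18: Tue, Dec 18: Thu.
Wednesday occurs in June — 1 month.

1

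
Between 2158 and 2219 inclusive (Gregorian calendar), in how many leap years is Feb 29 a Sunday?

Leap years in 2158–2219: 14 of them.
Feb 29 weekday advances by 5 (mod 7) from one leap year to the next four years later (or differs when a century non-leap intervenes).
Leap-day weekdays: 2160:Fri 2164:Wed 2168:Mon 2172:Sat 2176:Thu 2180:Tue 2184:Sun✓ 2188:Fri 2192:Wed 2196:Mon 2204:Wed 2208:Mon 2212:Sat 2216:Thu
Sunday: 2184 → 1.

1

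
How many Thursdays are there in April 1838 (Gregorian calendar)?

April 1838 has 30 days and begins on Sunday.
The first Thursday is April 5.
Thursdays fall on 5, 12, 19, 26 — that's 4.

4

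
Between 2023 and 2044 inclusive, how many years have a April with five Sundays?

April has 30 days; it has five Sundays when Sunday falls among the first (month-length − 28) days — i.e. when April 1 is one of Sunday/Saturday.
April 1 by year: 2023:Sat✓ 2024:Mon 2025:Tue 2026:Wed 2027:Thu 2028:Sat✓ 2029:Sun✓ 2030:Mon 2031:Tue 2032:Thu 2033:Fri 2034:Sat✓ 2035:Sun✓ 2036:Tue 2037:Wed 2038:Thu 2039:Fri 2040:Sun✓ 2041:Mon 2042:Tue 2043:Wed 2044:Fri
Years with five Sundays: 2023, 2028, 2029, 2034, 2035, 2040 → 6.

6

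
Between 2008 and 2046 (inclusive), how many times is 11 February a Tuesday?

5

Track 11 February's weekday year by year (advancing +1, or +2 across a Feb 29):
  2008: Mon  2009: Wed (+2)  2010: Thu (+1)  2011: Fri (+1)  2012: Sat (+1)
  2013: Mon (+2)  2014: Tue (+1) ✓  2015: Wed (+1)  2016: Thu (+1)  2017: Sat (+2)
  2018: Sun (+1)  2019: Mon (+1)  2020: Tue (+1) ✓  2021: Thu (+2)  … (11 more years) …
  2033: Fri (+2)  2034: Sat (+1)  2035: Sun (+1)  2036: Mon (+1)  2037: Wed (+2)
  2038: Thu (+1)  2039: Fri (+1)  2040: Sat (+1)  2041: Mon (+2)  2042: Tue (+1) ✓
  2043: Wed (+1)  2044: Thu (+1)  2045: Sat (+2)  2046: Sun (+1)
Tuesday years: 2014, 2020, 2025, 2031, 2042 — 5 in total.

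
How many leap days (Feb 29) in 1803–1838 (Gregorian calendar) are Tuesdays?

Leap years in 1803–1838: 9 of them.
Feb 29 weekday advances by 5 (mod 7) from one leap year to the next four years later (or differs when a century non-leap intervenes).
Leap-day weekdays: 1804:Wed 1808:Mon 1812:Sat 1816:Thu 1820:Tue✓ 1824:Sun 1828:Fri 1832:Wed 1836:Mon
Tuesday: 1820 → 1.

1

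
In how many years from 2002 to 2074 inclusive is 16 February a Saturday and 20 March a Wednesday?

Check each year's weekday for 16 February and 20 March:
  2002: Sat/Wed ✓  2003: Sun/Thu  2004: Mon/Sat  2005: Wed/Sun  2006: Thu/Mon  2007: Fri/Tue  2008: Sat/Thu  2009: Mon/Fri  2010: Tue/Sat  2011: Wed/Sun  2012: Thu/Tue  2013: Sat/Wed ✓  2014: Sun/Thu  2015: Mon/Fri  …(45 more)…  2061: Wed/Sun  2062: Thu/Mon  2063: Fri/Tue  2064: Sat/Thu  2065: Mon/Fri  2066: Tue/Sat  2067: Wed/Sun  2068: Thu/Tue  2069: Sat/Wed ✓  2070: Sun/Thu  2071: Mon/Fri  2072: Tue/Sun  2073: Thu/Mon  2074: Fri/Tue
Both conditions hold in: 2002, 2013, 2019, 2030, 2041, 2047, 2058, 2069 — 8.

8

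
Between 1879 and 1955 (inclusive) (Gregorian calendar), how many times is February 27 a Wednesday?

Track February 27's weekday year by year (advancing +1, or +2 across a Feb 29):
  1879: Thu  1880: Fri (+1)  1881: Sun (+2)  1882: Mon (+1)  1883: Tue (+1)
  1884: Wed (+1) ✓  1885: Fri (+2)  1886: Sat (+1)  1887: Sun (+1)  1888: Mon (+1)
  1889: Wed (+2) ✓  1890: Thu (+1)  1891: Fri (+1)  1892: Sat (+1)  … (49 more years) …
  1942: Fri (+1)  1943: Sat (+1)  1944: Sun (+1)  1945: Tue (+2)  1946: Wed (+1) ✓
  1947: Thu (+1)  1948: Fri (+1)  1949: Sun (+2)  1950: Mon (+1)  1951: Tue (+1)
  1952: Wed (+1) ✓  1953: Fri (+2)  1954: Sat (+1)  1955: Sun (+1)
Wednesday years: 1884, 1889, 1895, 1901, 1907, 1918, 1924, 1929, 1935, 1946, 1952 — 11 in total.

11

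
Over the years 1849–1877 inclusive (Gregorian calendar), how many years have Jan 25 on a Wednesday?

4

Track Jan 25's weekday year by year (advancing +1, or +2 across a Feb 29):
  1849: Thu  1850: Fri (+1)  1851: Sat (+1)  1852: Sun (+1)  1853: Tue (+2)
  1854: Wed (+1) ✓  1855: Thu (+1)  1856: Fri (+1)  1857: Sun (+2)  1858: Mon (+1)
  1859: Tue (+1)  1860: Wed (+1) ✓  1861: Fri (+2)  1862: Sat (+1)  1863: Sun (+1)
  1864: Mon (+1)  1865: Wed (+2) ✓  1866: Thu (+1)  1867: Fri (+1)  1868: Sat (+1)
  1869: Mon (+2)  1870: Tue (+1)  1871: Wed (+1) ✓  1872: Thu (+1)  1873: Sat (+2)
  1874: Sun (+1)  1875: Mon (+1)  1876: Tue (+1)  1877: Thu (+2)
Wednesday years: 1854, 1860, 1865, 1871 — 4 in total.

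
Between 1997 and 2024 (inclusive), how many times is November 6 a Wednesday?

Track November 6's weekday year by year (advancing +1, or +2 across a Feb 29):
  1997: Thu  1998: Fri (+1)  1999: Sat (+1)  2000: Mon (+2)  2001: Tue (+1)
  2002: Wed (+1) ✓  2003: Thu (+1)  2004: Sat (+2)  2005: Sun (+1)  2006: Mon (+1)
  2007: Tue (+1)  2008: Thu (+2)  2009: Fri (+1)  2010: Sat (+1)  2011: Sun (+1)
  2012: Tue (+2)  2013: Wed (+1) ✓  2014: Thu (+1)  2015: Fri (+1)  2016: Sun (+2)
  2017: Mon (+1)  2018: Tue (+1)  2019: Wed (+1) ✓  2020: Fri (+2)  2021: Sat (+1)
  2022: Sun (+1)  2023: Mon (+1)  2024: Wed (+2) ✓
Wednesday years: 2002, 2013, 2019, 2024 — 4 in total.

4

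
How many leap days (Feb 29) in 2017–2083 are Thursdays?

3

Leap years in 2017–2083: 16 of them.
Feb 29 weekday advances by 5 (mod 7) from one leap year to the next four years later (or differs when a century non-leap intervenes).
Leap-day weekdays: 2020:Sat 2024:Thu✓ 2028:Tue 2032:Sun 2036:Fri 2040:Wed 2044:Mon 2048:Sat 2052:Thu✓ 2056:Tue 2060:Sun 2064:Fri 2068:Wed 2072:Mon 2076:Sat 2080:Thu✓
Thursday: 2024, 2052, 2080 → 3.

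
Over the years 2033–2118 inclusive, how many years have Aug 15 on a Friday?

Track Aug 15's weekday year by year (advancing +1, or +2 across a Feb 29):
  2033: Mon  2034: Tue (+1)  2035: Wed (+1)  2036: Fri (+2) ✓  2037: Sat (+1)
  2038: Sun (+1)  2039: Mon (+1)  2040: Wed (+2)  2041: Thu (+1)  2042: Fri (+1) ✓
  2043: Sat (+1)  2044: Mon (+2)  2045: Tue (+1)  2046: Wed (+1)  … (58 more years) …
  2105: Sat (+1)  2106: Sun (+1)  2107: Mon (+1)  2108: Wed (+2)  2109: Thu (+1)
  2110: Fri (+1) ✓  2111: Sat (+1)  2112: Mon (+2)  2113: Tue (+1)  2114: Wed (+1)
  2115: Thu (+1)  2116: Sat (+2)  2117: Sun (+1)  2118: Mon (+1)
Friday years: 2036, 2042, 2053, 2059, 2064, 2070, 2081, 2087, 2092, 2098, 2104, 2110 — 12 in total.

12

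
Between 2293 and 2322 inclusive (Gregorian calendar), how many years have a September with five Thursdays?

September has 30 days; it has five Thursdays when Thursday falls among the first (month-length − 28) days — i.e. when September 1 is one of Thursday/Wednesday.
September 1 by year: 2293:Fri 2294:Sat 2295:Sun 2296:Tue 2297:Wed✓ 2298:Thu✓ 2299:Fri 2300:Sat 2301:Sun 2302:Mon 2303:Tue 2304:Thu✓ 2305:Fri 2306:Sat 2307:Sun 2308:Tue 2309:Wed✓ 2310:Thu✓ 2311:Fri 2312:Sun 2313:Mon 2314:Tue 2315:Wed✓ 2316:Fri 2317:Sat 2318:Sun 2319:Mon 2320:Wed✓ 2321:Thu✓ 2322:Fri
Years with five Thursdays: 2297, 2298, 2304, 2309, 2310, 2315, 2320, 2321 → 8.

8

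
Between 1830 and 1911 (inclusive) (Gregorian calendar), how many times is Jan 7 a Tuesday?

12

Track Jan 7's weekday year by year (advancing +1, or +2 across a Feb 29):
  1830: Thu  1831: Fri (+1)  1832: Sat (+1)  1833: Mon (+2)  1834: Tue (+1) ✓
  1835: Wed (+1)  1836: Thu (+1)  1837: Sat (+2)  1838: Sun (+1)  1839: Mon (+1)
  1840: Tue (+1) ✓  1841: Thu (+2)  1842: Fri (+1)  1843: Sat (+1)  … (54 more years) …
  1898: Fri (+1)  1899: Sat (+1)  1900: Sun (+1)  1901: Mon (+1)  1902: Tue (+1) ✓
  1903: Wed (+1)  1904: Thu (+1)  1905: Sat (+2)  1906: Sun (+1)  1907: Mon (+1)
  1908: Tue (+1) ✓  1909: Thu (+2)  1910: Fri (+1)  1911: Sat (+1)
Tuesday years: 1834, 1840, 1845, 1851, 1862, 1868, 1873, 1879, 1890, 1896, 1902, 1908 — 12 in total.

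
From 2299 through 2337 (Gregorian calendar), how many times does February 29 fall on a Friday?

1

Leap years in 2299–2337: 9 of them.
Feb 29 weekday advances by 5 (mod 7) from one leap year to the next four years later (or differs when a century non-leap intervenes).
Leap-day weekdays: 2304:Mon 2308:Sat 2312:Thu 2316:Tue 2320:Sun 2324:Fri✓ 2328:Wed 2332:Mon 2336:Sat
Friday: 2324 → 1.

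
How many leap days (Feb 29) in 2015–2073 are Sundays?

2

Leap years in 2015–2073: 15 of them.
Feb 29 weekday advances by 5 (mod 7) from one leap year to the next four years later (or differs when a century non-leap intervenes).
Leap-day weekdays: 2016:Mon 2020:Sat 2024:Thu 2028:Tue 2032:Sun✓ 2036:Fri 2040:Wed 2044:Mon 2048:Sat 2052:Thu 2056:Tue 2060:Sun✓ 2064:Fri 2068:Wed 2072:Mon
Sunday: 2032, 2060 → 2.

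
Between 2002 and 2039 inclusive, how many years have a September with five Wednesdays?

September has 30 days; it has five Wednesdays when Wednesday falls among the first (month-length − 28) days — i.e. when September 1 is one of Wednesday/Tuesday.
September 1 by year: 2002:Sun 2003:Mon 2004:Wed✓ 2005:Thu 2006:Fri 2007:Sat 2008:Mon 2009:Tue✓ 2010:Wed✓ 2011:Thu 2012:Sat 2013:Sun 2014:Mon 2015:Tue✓ 2016:Thu …(8 more)… 2025:Mon 2026:Tue✓ 2027:Wed✓ 2028:Fri 2029:Sat 2030:Sun 2031:Mon 2032:Wed✓ 2033:Thu 2034:Fri 2035:Sat 2036:Mon 2037:Tue✓ 2038:Wed✓ 2039:Thu
Years with five Wednesdays: 2004, 2009, 2010, 2015, 2020, 2021, 2026, 2027, 2032, 2037, 2038 → 11.

11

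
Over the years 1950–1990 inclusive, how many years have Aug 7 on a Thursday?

Track Aug 7's weekday year by year (advancing +1, or +2 across a Feb 29):
  1950: Mon  1951: Tue (+1)  1952: Thu (+2) ✓  1953: Fri (+1)  1954: Sat (+1)
  1955: Sun (+1)  1956: Tue (+2)  1957: Wed (+1)  1958: Thu (+1) ✓  1959: Fri (+1)
  1960: Sun (+2)  1961: Mon (+1)  1962: Tue (+1)  1963: Wed (+1)  … (13 more years) …
  1977: Sun (+1)  1978: Mon (+1)  1979: Tue (+1)  1980: Thu (+2) ✓  1981: Fri (+1)
  1982: Sat (+1)  1983: Sun (+1)  1984: Tue (+2)  1985: Wed (+1)  1986: Thu (+1) ✓
  1987: Fri (+1)  1988: Sun (+2)  1989: Mon (+1)  1990: Tue (+1)
Thursday years: 1952, 1958, 1969, 1975, 1980, 1986 — 6 in total.

6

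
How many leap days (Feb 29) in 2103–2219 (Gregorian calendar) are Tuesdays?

Leap years in 2103–2219: 28 of them.
Feb 29 weekday advances by 5 (mod 7) from one leap year to the next four years later (or differs when a century non-leap intervenes).
Leap-day weekdays: 2104:Fri 2108:Wed 2112:Mon 2116:Sat 2120:Thu 2124:Tue✓ 2128:Sun 2132:Fri 2136:Wed 2140:Mon 2144:Sat 2148:Thu 2152:Tue✓ 2156:Sun 2160:Fri 2164:Wed 2168:Mon 2172:Sat 2176:Thu 2180:Tue✓ 2184:Sun 2188:Fri 2192:Wed 2196:Mon 2204:Wed 2208:Mon 2212:Sat 2216:Thu
Tuesday: 2124, 2152, 2180 → 3.

3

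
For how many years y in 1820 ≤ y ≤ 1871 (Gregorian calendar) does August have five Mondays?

22

August has 31 days; it has five Mondays when Monday falls among the first (month-length − 28) days — i.e. when August 1 is one of Monday/Sunday/Saturday.
August 1 by year: 1820:Tue 1821:Wed 1822:Thu 1823:Fri 1824:Sun✓ 1825:Mon✓ 1826:Tue 1827:Wed 1828:Fri 1829:Sat✓ 1830:Sun✓ 1831:Mon✓ 1832:Wed 1833:Thu 1834:Fri …(22 more)… 1857:Sat✓ 1858:Sun✓ 1859:Mon✓ 1860:Wed 1861:Thu 1862:Fri 1863:Sat✓ 1864:Mon✓ 1865:Tue 1866:Wed 1867:Thu 1868:Sat✓ 1869:Sun✓ 1870:Mon✓ 1871:Tue
Years with five Mondays: 1824, 1825, 1829, 1830, 1831, 1835, 1836, 1840, 1841, 1842, 1846, 1847, 1852, 1853, 1857, 1858, 1859, 1863, 1864, 1868, 1869, 1870 → 22.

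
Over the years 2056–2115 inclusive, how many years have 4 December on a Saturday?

Track 4 December's weekday year by year (advancing +1, or +2 across a Feb 29):
  2056: Mon  2057: Tue (+1)  2058: Wed (+1)  2059: Thu (+1)  2060: Sat (+2) ✓
  2061: Sun (+1)  2062: Mon (+1)  2063: Tue (+1)  2064: Thu (+2)  2065: Fri (+1)
  2066: Sat (+1) ✓  2067: Sun (+1)  2068: Tue (+2)  2069: Wed (+1)  … (32 more years) …
  2102: Mon (+1)  2103: Tue (+1)  2104: Thu (+2)  2105: Fri (+1)  2106: Sat (+1) ✓
  2107: Sun (+1)  2108: Tue (+2)  2109: Wed (+1)  2110: Thu (+1)  2111: Fri (+1)
  2112: Sun (+2)  2113: Mon (+1)  2114: Tue (+1)  2115: Wed (+1)
Saturday years: 2060, 2066, 2077, 2083, 2088, 2094, 2100, 2106 — 8 in total.

8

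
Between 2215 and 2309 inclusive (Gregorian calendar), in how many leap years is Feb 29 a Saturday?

Leap years in 2215–2309: 23 of them.
Feb 29 weekday advances by 5 (mod 7) from one leap year to the next four years later (or differs when a century non-leap intervenes).
Leap-day weekdays: 2216:Thu 2220:Tue 2224:Sun 2228:Fri 2232:Wed 2236:Mon 2240:Sat✓ 2244:Thu 2248:Tue 2252:Sun 2256:Fri 2260:Wed 2264:Mon 2268:Sat✓ 2272:Thu 2276:Tue 2280:Sun 2284:Fri 2288:Wed 2292:Mon 2296:Sat✓ 2304:Mon 2308:Sat✓
Saturday: 2240, 2268, 2296, 2308 → 4.

4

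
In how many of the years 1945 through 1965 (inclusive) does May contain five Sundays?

9

May has 31 days; it has five Sundays when Sunday falls among the first (month-length − 28) days — i.e. when May 1 is one of Sunday/Saturday/Friday.
May 1 by year: 1945:Tue 1946:Wed 1947:Thu 1948:Sat✓ 1949:Sun✓ 1950:Mon 1951:Tue 1952:Thu 1953:Fri✓ 1954:Sat✓ 1955:Sun✓ 1956:Tue 1957:Wed 1958:Thu 1959:Fri✓ 1960:Sun✓ 1961:Mon 1962:Tue 1963:Wed 1964:Fri✓ 1965:Sat✓
Years with five Sundays: 1948, 1949, 1953, 1954, 1955, 1959, 1960, 1964, 1965 → 9.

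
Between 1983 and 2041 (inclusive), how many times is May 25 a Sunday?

Track May 25's weekday year by year (advancing +1, or +2 across a Feb 29):
  1983: Wed  1984: Fri (+2)  1985: Sat (+1)  1986: Sun (+1) ✓  1987: Mon (+1)
  1988: Wed (+2)  1989: Thu (+1)  1990: Fri (+1)  1991: Sat (+1)  1992: Mon (+2)
  1993: Tue (+1)  1994: Wed (+1)  1995: Thu (+1)  1996: Sat (+2)  … (31 more years) …
  2028: Thu (+2)  2029: Fri (+1)  2030: Sat (+1)  2031: Sun (+1) ✓  2032: Tue (+2)
  2033: Wed (+1)  2034: Thu (+1)  2035: Fri (+1)  2036: Sun (+2) ✓  2037: Mon (+1)
  2038: Tue (+1)  2039: Wed (+1)  2040: Fri (+2)  2041: Sat (+1)
Sunday years: 1986, 1997, 2003, 2008, 2014, 2025, 2031, 2036 — 8 in total.

8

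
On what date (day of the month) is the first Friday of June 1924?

June 1, 1924 is a Sunday, so the first Friday is the 6th.
The first Friday is 6 + 0 = 6.

6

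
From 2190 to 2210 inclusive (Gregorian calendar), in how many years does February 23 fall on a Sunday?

3

Track February 23's weekday year by year (advancing +1, or +2 across a Feb 29):
  2190: Tue  2191: Wed (+1)  2192: Thu (+1)  2193: Sat (+2)  2194: Sun (+1) ✓
  2195: Mon (+1)  2196: Tue (+1)  2197: Thu (+2)  2198: Fri (+1)  2199: Sat (+1)
  2200: Sun (+1) ✓  2201: Mon (+1)  2202: Tue (+1)  2203: Wed (+1)  2204: Thu (+1)
  2205: Sat (+2)  2206: Sun (+1) ✓  2207: Mon (+1)  2208: Tue (+1)  2209: Thu (+2)
  2210: Fri (+1)
Sunday years: 2194, 2200, 2206 — 3 in total.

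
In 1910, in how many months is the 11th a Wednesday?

1

Check the 11th of each month of 1910: Jan 11: Tue, Feb 11: Fri, Mar 11: Fri, Apr 11: Mon, May 11: Wed, Jun 11: Sat, Jul 11: Mon, Aug 11: Thu, Sep 11: Sun, Oct 11: Tue, Nov 11: Fri, Dec 11: Sun.
Wednesday occurs in May — 1 month.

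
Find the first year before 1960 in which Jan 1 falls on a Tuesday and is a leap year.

1952

Jan 1 advances by 2 weekdays after a leap year and by 1 after a common year.
1960: Jan 1 is Friday (leap).
1959: Thursday
1958: Wednesday
1957: Tuesday
1956: Sunday (leap)
1955: Saturday
1954: Friday
1953: Thursday
1952: Tuesday (leap)
1952 begins on a Tuesday and is a leap year.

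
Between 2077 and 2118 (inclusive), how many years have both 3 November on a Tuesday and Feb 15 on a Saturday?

1

Check each year's weekday for 3 November and Feb 15:
  2077: Wed/Mon  2078: Thu/Tue  2079: Fri/Wed  2080: Sun/Thu  2081: Mon/Sat  2082: Tue/Sun  2083: Wed/Mon  2084: Fri/Tue  2085: Sat/Thu  2086: Sun/Fri  2087: Mon/Sat  2088: Wed/Sun  2089: Thu/Tue  2090: Fri/Wed  …(14 more)…  2105: Tue/Sun  2106: Wed/Mon  2107: Thu/Tue  2108: Sat/Wed  2109: Sun/Fri  2110: Mon/Sat  2111: Tue/Sun  2112: Thu/Mon  2113: Fri/Wed  2114: Sat/Thu  2115: Sun/Fri  2116: Tue/Sat ✓  2117: Wed/Mon  2118: Thu/Tue
Both conditions hold in: 2116 — 1.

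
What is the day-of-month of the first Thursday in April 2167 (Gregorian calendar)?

2

April 1, 2167 is a Wednesday, so the first Thursday is the 2nd.
The first Thursday is 2 + 0 = 2.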